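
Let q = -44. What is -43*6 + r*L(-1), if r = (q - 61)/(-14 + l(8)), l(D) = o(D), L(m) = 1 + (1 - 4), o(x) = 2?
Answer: -551/2 ≈ -275.50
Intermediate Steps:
L(m) = -2 (L(m) = 1 - 3 = -2)
l(D) = 2
r = 35/4 (r = (-44 - 61)/(-14 + 2) = -105/(-12) = -105*(-1/12) = 35/4 ≈ 8.7500)
-43*6 + r*L(-1) = -43*6 + (35/4)*(-2) = -258 - 35/2 = -551/2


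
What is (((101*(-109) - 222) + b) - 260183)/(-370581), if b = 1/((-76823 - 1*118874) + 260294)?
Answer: 5844176719/7979473619 ≈ 0.73240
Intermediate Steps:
b = 1/64597 (b = 1/((-76823 - 118874) + 260294) = 1/(-195697 + 260294) = 1/64597 ≈ 1.5481e-5)
(((101*(-109) - 222) + b) - 260183)/(-370581) = (((101*(-109) - 222) + 1/64597) - 260183)/(-370581) = (((-11009 - 222) + 1/64597) - 260183)*(-1/370581) = ((-11231 + 1/64597) - 260183)*(-1/370581) = (-725488906/64597 - 260183)*(-1/370581) = -17532530157/64597*(-1/370581) = 5844176719/7979473619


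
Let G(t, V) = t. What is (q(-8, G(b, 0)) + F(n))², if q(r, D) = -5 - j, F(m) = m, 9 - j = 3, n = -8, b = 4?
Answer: 361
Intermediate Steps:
j = 6 (j = 9 - 1*3 = 9 - 3 = 6)
q(r, D) = -11 (q(r, D) = -5 - 1*6 = -5 - 6 = -11)
(q(-8, G(b, 0)) + F(n))² = (-11 - 8)² = (-19)² = 361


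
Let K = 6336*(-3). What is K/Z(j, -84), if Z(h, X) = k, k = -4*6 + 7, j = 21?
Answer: 19008/17 ≈ 1118.1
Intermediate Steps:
k = -17 (k = -24 + 7 = -17)
Z(h, X) = -17
K = -19008
K/Z(j, -84) = -19008/(-17) = -19008*(-1/17) = 19008/17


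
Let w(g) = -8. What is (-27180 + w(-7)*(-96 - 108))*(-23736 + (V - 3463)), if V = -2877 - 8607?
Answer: 988273284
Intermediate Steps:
V = -11484
(-27180 + w(-7)*(-96 - 108))*(-23736 + (V - 3463)) = (-27180 - 8*(-96 - 108))*(-23736 + (-11484 - 3463)) = (-27180 - 8*(-204))*(-23736 - 14947) = (-27180 + 1632)*(-38683) = -25548*(-38683) = 988273284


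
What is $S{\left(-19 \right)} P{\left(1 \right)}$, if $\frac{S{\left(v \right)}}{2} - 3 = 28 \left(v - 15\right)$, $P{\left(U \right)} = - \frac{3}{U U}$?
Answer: $5694$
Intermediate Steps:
$P{\left(U \right)} = - \frac{3}{U^{2}}$
$S{\left(v \right)} = -834 + 56 v$ ($S{\left(v \right)} = 6 + 2 \cdot 28 \left(v - 15\right) = 6 + 2 \cdot 28 \left(-15 + v\right) = 6 + 2 \left(-420 + 28 v\right) = 6 + \left(-840 + 56 v\right) = -834 + 56 v$)
$S{\left(-19 \right)} P{\left(1 \right)} = \left(-834 + 56 \left(-19\right)\right) \left(- 3 \cdot 1^{-2}\right) = \left(-834 - 1064\right) \left(\left(-3\right) 1\right) = \left(-1898\right) \left(-3\right) = 5694$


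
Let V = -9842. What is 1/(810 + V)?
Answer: -1/9032 ≈ -0.00011072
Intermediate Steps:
1/(810 + V) = 1/(810 - 9842) = 1/(-9032) = -1/9032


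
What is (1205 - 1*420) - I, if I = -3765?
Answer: 4550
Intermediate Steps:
(1205 - 1*420) - I = (1205 - 1*420) - 1*(-3765) = (1205 - 420) + 3765 = 785 + 3765 = 4550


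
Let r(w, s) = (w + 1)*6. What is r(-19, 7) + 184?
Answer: 76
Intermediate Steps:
r(w, s) = 6 + 6*w (r(w, s) = (1 + w)*6 = 6 + 6*w)
r(-19, 7) + 184 = (6 + 6*(-19)) + 184 = (6 - 114) + 184 = -108 + 184 = 76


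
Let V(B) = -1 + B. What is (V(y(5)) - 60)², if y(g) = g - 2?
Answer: 3364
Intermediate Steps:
y(g) = -2 + g
(V(y(5)) - 60)² = ((-1 + (-2 + 5)) - 60)² = ((-1 + 3) - 60)² = (2 - 60)² = (-58)² = 3364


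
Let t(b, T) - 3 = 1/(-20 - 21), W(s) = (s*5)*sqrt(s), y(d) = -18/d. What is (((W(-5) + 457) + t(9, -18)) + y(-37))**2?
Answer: 480740059316/2301289 - 34926050*I*sqrt(5)/1517 ≈ 2.089e+5 - 51481.0*I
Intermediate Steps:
W(s) = 5*s**(3/2) (W(s) = (5*s)*sqrt(s) = 5*s**(3/2))
t(b, T) = 122/41 (t(b, T) = 3 + 1/(-20 - 21) = 3 + 1/(-41) = 3 - 1/41 = 122/41)
(((W(-5) + 457) + t(9, -18)) + y(-37))**2 = (((5*(-5)**(3/2) + 457) + 122/41) - 18/(-37))**2 = (((5*(-5*I*sqrt(5)) + 457) + 122/41) - 18*(-1/37))**2 = (((-25*I*sqrt(5) + 457) + 122/41) + 18/37)**2 = (((457 - 25*I*sqrt(5)) + 122/41) + 18/37)**2 = ((18859/41 - 25*I*sqrt(5)) + 18/37)**2 = (698521/1517 - 25*I*sqrt(5))**2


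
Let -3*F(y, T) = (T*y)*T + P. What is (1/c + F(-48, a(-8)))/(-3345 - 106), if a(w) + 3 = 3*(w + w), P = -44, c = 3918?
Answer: -7767093/643858 ≈ -12.063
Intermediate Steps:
a(w) = -3 + 6*w (a(w) = -3 + 3*(w + w) = -3 + 3*(2*w) = -3 + 6*w)
F(y, T) = 44/3 - y*T**2/3 (F(y, T) = -((T*y)*T - 44)/3 = -(y*T**2 - 44)/3 = -(-44 + y*T**2)/3 = 44/3 - y*T**2/3)
(1/c + F(-48, a(-8)))/(-3345 - 106) = (1/3918 + (44/3 - 1/3*(-48)*(-3 + 6*(-8))**2))/(-3345 - 106) = (1/3918 + (44/3 - 1/3*(-48)*(-3 - 48)**2))/(-3451) = (1/3918 + (44/3 - 1/3*(-48)*(-51)**2))*(-1/3451) = (1/3918 + (44/3 - 1/3*(-48)*2601))*(-1/3451) = (1/3918 + (44/3 + 41616))*(-1/3451) = (1/3918 + 124892/3)*(-1/3451) = (54369651/1306)*(-1/3451) = -7767093/643858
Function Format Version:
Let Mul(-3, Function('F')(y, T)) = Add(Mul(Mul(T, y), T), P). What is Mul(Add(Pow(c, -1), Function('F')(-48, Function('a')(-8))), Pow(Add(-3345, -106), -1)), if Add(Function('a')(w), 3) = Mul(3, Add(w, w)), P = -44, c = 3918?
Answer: Rational(-7767093, 643858) ≈ -12.063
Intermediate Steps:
Function('a')(w) = Add(-3, Mul(6, w)) (Function('a')(w) = Add(-3, Mul(3, Add(w, w))) = Add(-3, Mul(3, Mul(2, w))) = Add(-3, Mul(6, w)))
Function('F')(y, T) = Add(Rational(44, 3), Mul(Rational(-1, 3), y, Pow(T, 2))) (Function('F')(y, T) = Mul(Rational(-1, 3), Add(Mul(Mul(T, y), T), -44)) = Mul(Rational(-1, 3), Add(Mul(y, Pow(T, 2)), -44)) = Mul(Rational(-1, 3), Add(-44, Mul(y, Pow(T, 2)))) = Add(Rational(44, 3), Mul(Rational(-1, 3), y, Pow(T, 2))))
Mul(Add(Pow(c, -1), Function('F')(-48, Function('a')(-8))), Pow(Add(-3345, -106), -1)) = Mul(Add(Pow(3918, -1), Add(Rational(44, 3), Mul(Rational(-1, 3), -48, Pow(Add(-3, Mul(6, -8)), 2)))), Pow(Add(-3345, -106), -1)) = Mul(Add(Rational(1, 3918), Add(Rational(44, 3), Mul(Rational(-1, 3), -48, Pow(Add(-3, -48), 2)))), Pow(-3451, -1)) = Mul(Add(Rational(1, 3918), Add(Rational(44, 3), Mul(Rational(-1, 3), -48, Pow(-51, 2)))), Rational(-1, 3451)) = Mul(Add(Rational(1, 3918), Add(Rational(44, 3), Mul(Rational(-1, 3), -48, 2601))), Rational(-1, 3451)) = Mul(Add(Rational(1, 3918), Add(Rational(44, 3), 41616)), Rational(-1, 3451)) = Mul(Add(Rational(1, 3918), Rational(124892, 3)), Rational(-1, 3451)) = Mul(Rational(54369651, 1306), Rational(-1, 3451)) = Rational(-7767093, 643858)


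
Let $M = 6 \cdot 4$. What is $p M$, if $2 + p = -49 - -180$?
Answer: $3096$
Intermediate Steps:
$M = 24$
$p = 129$ ($p = -2 - -131 = -2 + \left(-49 + 180\right) = -2 + 131 = 129$)
$p M = 129 \cdot 24 = 3096$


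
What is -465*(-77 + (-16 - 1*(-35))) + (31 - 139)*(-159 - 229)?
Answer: 68874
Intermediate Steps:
-465*(-77 + (-16 - 1*(-35))) + (31 - 139)*(-159 - 229) = -465*(-77 + (-16 + 35)) - 108*(-388) = -465*(-77 + 19) + 41904 = -465*(-58) + 41904 = 26970 + 41904 = 68874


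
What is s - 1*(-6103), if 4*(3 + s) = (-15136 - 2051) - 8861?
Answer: -412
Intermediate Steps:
s = -6515 (s = -3 + ((-15136 - 2051) - 8861)/4 = -3 + (-17187 - 8861)/4 = -3 + (1/4)*(-26048) = -3 - 6512 = -6515)
s - 1*(-6103) = -6515 - 1*(-6103) = -6515 + 6103 = -412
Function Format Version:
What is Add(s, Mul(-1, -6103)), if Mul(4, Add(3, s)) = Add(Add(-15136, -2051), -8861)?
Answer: -412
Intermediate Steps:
s = -6515 (s = Add(-3, Mul(Rational(1, 4), Add(Add(-15136, -2051), -8861))) = Add(-3, Mul(Rational(1, 4), Add(-17187, -8861))) = Add(-3, Mul(Rational(1, 4), -26048)) = Add(-3, -6512) = -6515)
Add(s, Mul(-1, -6103)) = Add(-6515, Mul(-1, -6103)) = Add(-6515, 6103) = -412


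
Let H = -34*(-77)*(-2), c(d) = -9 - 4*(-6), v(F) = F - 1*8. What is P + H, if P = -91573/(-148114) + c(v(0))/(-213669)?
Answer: -55228688874383/10549123422 ≈ -5235.4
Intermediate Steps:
v(F) = -8 + F (v(F) = F - 8 = -8 + F)
c(d) = 15 (c(d) = -9 + 24 = 15)
P = 6521363209/10549123422 (P = -91573/(-148114) + 15/(-213669) = -91573*(-1/148114) + 15*(-1/213669) = 91573/148114 - 5/71223 = 6521363209/10549123422 ≈ 0.61819)
H = -5236 (H = 2618*(-2) = -5236)
P + H = 6521363209/10549123422 - 5236 = -55228688874383/10549123422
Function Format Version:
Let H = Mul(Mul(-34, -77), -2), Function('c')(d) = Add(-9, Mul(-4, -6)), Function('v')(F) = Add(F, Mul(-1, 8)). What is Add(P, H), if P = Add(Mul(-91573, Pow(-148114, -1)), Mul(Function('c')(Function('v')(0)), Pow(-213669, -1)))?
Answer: Rational(-55228688874383, 10549123422) ≈ -5235.4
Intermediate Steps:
Function('v')(F) = Add(-8, F) (Function('v')(F) = Add(F, -8) = Add(-8, F))
Function('c')(d) = 15 (Function('c')(d) = Add(-9, 24) = 15)
P = Rational(6521363209, 10549123422) (P = Add(Mul(-91573, Pow(-148114, -1)), Mul(15, Pow(-213669, -1))) = Add(Mul(-91573, Rational(-1, 148114)), Mul(15, Rational(-1, 213669))) = Add(Rational(91573, 148114), Rational(-5, 71223)) = Rational(6521363209, 10549123422) ≈ 0.61819)
H = -5236 (H = Mul(2618, -2) = -5236)
Add(P, H) = Add(Rational(6521363209, 10549123422), -5236) = Rational(-55228688874383, 10549123422)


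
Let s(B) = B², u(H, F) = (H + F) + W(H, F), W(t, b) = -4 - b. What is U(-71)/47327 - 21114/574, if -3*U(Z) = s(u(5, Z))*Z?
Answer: -214124720/5821221 ≈ -36.783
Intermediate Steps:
u(H, F) = -4 + H (u(H, F) = (H + F) + (-4 - F) = (F + H) + (-4 - F) = -4 + H)
U(Z) = -Z/3 (U(Z) = -(-4 + 5)²*Z/3 = -1²*Z/3 = -Z/3)
U(-71)/47327 - 21114/574 = -⅓*(-71)/47327 - 21114/574 = (71/3)*(1/47327) - 21114*1/574 = 71/141981 - 10557/287 = -214124720/5821221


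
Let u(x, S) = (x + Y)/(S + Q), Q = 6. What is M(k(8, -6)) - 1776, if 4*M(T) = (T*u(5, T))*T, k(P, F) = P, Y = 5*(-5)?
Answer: -12592/7 ≈ -1798.9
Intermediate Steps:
Y = -25
u(x, S) = (-25 + x)/(6 + S) (u(x, S) = (x - 25)/(S + 6) = (-25 + x)/(6 + S))
M(T) = -5*T**2/(6 + T) (M(T) = ((T*((-25 + 5)/(6 + T)))*T)/4 = ((T*(-20/(6 + T)))*T)/4 = ((-20*T/(6 + T))*T)/4 = (-20*T**2/(6 + T))/4 = -5*T**2/(6 + T))
M(k(8, -6)) - 1776 = -5*8**2/(6 + 8) - 1776 = -5*64/14 - 1776 = -5*64*1/14 - 1776 = -160/7 - 1776 = -12592/7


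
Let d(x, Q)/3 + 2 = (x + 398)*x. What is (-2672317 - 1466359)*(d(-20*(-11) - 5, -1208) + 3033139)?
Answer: -14189525162168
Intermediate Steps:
d(x, Q) = -6 + 3*x*(398 + x) (d(x, Q) = -6 + 3*((x + 398)*x) = -6 + 3*((398 + x)*x) = -6 + 3*(x*(398 + x)) = -6 + 3*x*(398 + x))
(-2672317 - 1466359)*(d(-20*(-11) - 5, -1208) + 3033139) = (-2672317 - 1466359)*((-6 + 3*(-20*(-11) - 5)**2 + 1194*(-20*(-11) - 5)) + 3033139) = -4138676*((-6 + 3*(220 - 5)**2 + 1194*(220 - 5)) + 3033139) = -4138676*((-6 + 3*215**2 + 1194*215) + 3033139) = -4138676*((-6 + 3*46225 + 256710) + 3033139) = -4138676*((-6 + 138675 + 256710) + 3033139) = -4138676*(395379 + 3033139) = -4138676*3428518 = -14189525162168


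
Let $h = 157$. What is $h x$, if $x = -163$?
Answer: $-25591$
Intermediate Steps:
$h x = 157 \left(-163\right) = -25591$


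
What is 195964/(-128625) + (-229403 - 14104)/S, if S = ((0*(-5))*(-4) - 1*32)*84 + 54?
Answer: 10268306233/112932750 ≈ 90.924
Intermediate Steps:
S = -2634 (S = (0*(-4) - 32)*84 + 54 = (0 - 32)*84 + 54 = -32*84 + 54 = -2688 + 54 = -2634)
195964/(-128625) + (-229403 - 14104)/S = 195964/(-128625) + (-229403 - 14104)/(-2634) = 195964*(-1/128625) - 243507*(-1/2634) = -195964/128625 + 81169/878 = 10268306233/112932750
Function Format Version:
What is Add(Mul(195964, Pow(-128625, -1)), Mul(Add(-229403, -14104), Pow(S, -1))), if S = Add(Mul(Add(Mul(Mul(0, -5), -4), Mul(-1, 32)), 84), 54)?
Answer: Rational(10268306233, 112932750) ≈ 90.924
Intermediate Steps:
S = -2634 (S = Add(Mul(Add(Mul(0, -4), -32), 84), 54) = Add(Mul(Add(0, -32), 84), 54) = Add(Mul(-32, 84), 54) = Add(-2688, 54) = -2634)
Add(Mul(195964, Pow(-128625, -1)), Mul(Add(-229403, -14104), Pow(S, -1))) = Add(Mul(195964, Pow(-128625, -1)), Mul(Add(-229403, -14104), Pow(-2634, -1))) = Add(Mul(195964, Rational(-1, 128625)), Mul(-243507, Rational(-1, 2634))) = Add(Rational(-195964, 128625), Rational(81169, 878)) = Rational(10268306233, 112932750)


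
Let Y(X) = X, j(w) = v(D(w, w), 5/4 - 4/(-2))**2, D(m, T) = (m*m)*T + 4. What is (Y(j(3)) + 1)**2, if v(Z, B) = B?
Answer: 34225/256 ≈ 133.69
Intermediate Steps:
D(m, T) = 4 + T*m**2 (D(m, T) = m**2*T + 4 = T*m**2 + 4 = 4 + T*m**2)
j(w) = 169/16 (j(w) = (5/4 - 4/(-2))**2 = (5*(1/4) - 4*(-1/2))**2 = (5/4 + 2)**2 = (13/4)**2 = 169/16)
(Y(j(3)) + 1)**2 = (169/16 + 1)**2 = (185/16)**2 = 34225/256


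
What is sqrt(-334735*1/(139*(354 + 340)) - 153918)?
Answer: I*sqrt(1432345354059718)/96466 ≈ 392.33*I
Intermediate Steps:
sqrt(-334735*1/(139*(354 + 340)) - 153918) = sqrt(-334735/(139*694) - 153918) = sqrt(-334735/96466 - 153918) = sqrt(-14848188523/96466) = I*sqrt(1432345354059718)/96466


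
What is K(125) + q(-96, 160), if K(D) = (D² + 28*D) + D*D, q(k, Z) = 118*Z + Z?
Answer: 53790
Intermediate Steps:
q(k, Z) = 119*Z
K(D) = 2*D² + 28*D (K(D) = (D² + 28*D) + D² = 2*D² + 28*D)
K(125) + q(-96, 160) = 2*125*(14 + 125) + 119*160 = 2*125*139 + 19040 = 34750 + 19040 = 53790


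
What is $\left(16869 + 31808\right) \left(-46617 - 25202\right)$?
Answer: $-3495933463$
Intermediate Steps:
$\left(16869 + 31808\right) \left(-46617 - 25202\right) = 48677 \left(-71819\right) = -3495933463$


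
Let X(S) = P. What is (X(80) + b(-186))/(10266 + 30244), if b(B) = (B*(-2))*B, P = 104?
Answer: -34544/20255 ≈ -1.7055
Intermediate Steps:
X(S) = 104
b(B) = -2*B**2 (b(B) = (-2*B)*B = -2*B**2)
(X(80) + b(-186))/(10266 + 30244) = (104 - 2*(-186)**2)/(10266 + 30244) = (104 - 2*34596)/40510 = (104 - 69192)*(1/40510) = -69088*1/40510 = -34544/20255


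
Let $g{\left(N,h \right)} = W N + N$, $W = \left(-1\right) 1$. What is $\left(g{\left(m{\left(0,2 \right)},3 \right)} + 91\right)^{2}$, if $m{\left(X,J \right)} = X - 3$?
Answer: $8281$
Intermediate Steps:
$W = -1$
$m{\left(X,J \right)} = -3 + X$
$g{\left(N,h \right)} = 0$ ($g{\left(N,h \right)} = - N + N = 0$)
$\left(g{\left(m{\left(0,2 \right)},3 \right)} + 91\right)^{2} = \left(0 + 91\right)^{2} = 91^{2} = 8281$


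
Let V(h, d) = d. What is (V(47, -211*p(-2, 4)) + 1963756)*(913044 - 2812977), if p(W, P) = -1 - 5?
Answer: -3733410143526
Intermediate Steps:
p(W, P) = -6
(V(47, -211*p(-2, 4)) + 1963756)*(913044 - 2812977) = (-211*(-6) + 1963756)*(913044 - 2812977) = (1266 + 1963756)*(-1899933) = 1965022*(-1899933) = -3733410143526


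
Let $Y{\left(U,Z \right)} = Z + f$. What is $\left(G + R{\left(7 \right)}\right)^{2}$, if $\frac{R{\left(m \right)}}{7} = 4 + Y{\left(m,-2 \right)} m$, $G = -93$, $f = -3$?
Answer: $96100$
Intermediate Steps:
$Y{\left(U,Z \right)} = -3 + Z$ ($Y{\left(U,Z \right)} = Z - 3 = -3 + Z$)
$R{\left(m \right)} = 28 - 35 m$ ($R{\left(m \right)} = 7 \left(4 + \left(-3 - 2\right) m\right) = 7 \left(4 - 5 m\right) = 28 - 35 m$)
$\left(G + R{\left(7 \right)}\right)^{2} = \left(-93 + \left(28 - 245\right)\right)^{2} = \left(-93 - 217\right)^{2} = \left(-310\right)^{2} = 96100$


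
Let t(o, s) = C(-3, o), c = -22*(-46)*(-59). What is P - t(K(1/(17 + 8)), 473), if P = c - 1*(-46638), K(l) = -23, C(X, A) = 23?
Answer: -13093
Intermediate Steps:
c = -59708 (c = 1012*(-59) = -59708)
t(o, s) = 23
P = -13070 (P = -59708 - 1*(-46638) = -59708 + 46638 = -13070)
P - t(K(1/(17 + 8)), 473) = -13070 - 1*23 = -13070 - 23 = -13093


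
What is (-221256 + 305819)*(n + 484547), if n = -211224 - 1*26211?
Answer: 20896532056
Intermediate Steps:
n = -237435 (n = -211224 - 26211 = -237435)
(-221256 + 305819)*(n + 484547) = (-221256 + 305819)*(-237435 + 484547) = 84563*247112 = 20896532056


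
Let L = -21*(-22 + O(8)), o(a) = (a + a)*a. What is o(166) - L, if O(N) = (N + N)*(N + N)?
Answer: 60026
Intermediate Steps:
O(N) = 4*N² (O(N) = (2*N)*(2*N) = 4*N²)
o(a) = 2*a² (o(a) = (2*a)*a = 2*a²)
L = -4914 (L = -21*(-22 + 4*8²) = -21*(-22 + 4*64) = -21*(-22 + 256) = -21*234 = -4914)
o(166) - L = 2*166² - 1*(-4914) = 2*27556 + 4914 = 55112 + 4914 = 60026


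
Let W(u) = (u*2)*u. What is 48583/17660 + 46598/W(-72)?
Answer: 165828653/22887360 ≈ 7.2454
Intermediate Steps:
W(u) = 2*u² (W(u) = (2*u)*u = 2*u²)
48583/17660 + 46598/W(-72) = 48583/17660 + 46598/((2*(-72)²)) = 48583*(1/17660) + 46598/((2*5184)) = 48583/17660 + 46598/10368 = 48583/17660 + 46598*(1/10368) = 48583/17660 + 23299/5184 = 165828653/22887360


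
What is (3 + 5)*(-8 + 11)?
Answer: 24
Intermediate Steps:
(3 + 5)*(-8 + 11) = 8*3 = 24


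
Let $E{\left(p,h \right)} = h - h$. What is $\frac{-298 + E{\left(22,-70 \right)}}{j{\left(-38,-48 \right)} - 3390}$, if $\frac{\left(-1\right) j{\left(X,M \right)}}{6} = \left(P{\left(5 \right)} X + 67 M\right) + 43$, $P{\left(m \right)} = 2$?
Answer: $- \frac{149}{8052} \approx -0.018505$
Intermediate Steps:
$E{\left(p,h \right)} = 0$
$j{\left(X,M \right)} = -258 - 402 M - 12 X$ ($j{\left(X,M \right)} = - 6 \left(\left(2 X + 67 M\right) + 43\right) = - 6 \left(43 + 2 X + 67 M\right) = -258 - 402 M - 12 X$)
$\frac{-298 + E{\left(22,-70 \right)}}{j{\left(-38,-48 \right)} - 3390} = \frac{-298 + 0}{\left(-258 - -19296 - -456\right) - 3390} = - \frac{298}{\left(-258 + 19296 + 456\right) - 3390} = - \frac{298}{19494 - 3390} = - \frac{298}{16104} = \left(-298\right) \frac{1}{16104} = - \frac{149}{8052}$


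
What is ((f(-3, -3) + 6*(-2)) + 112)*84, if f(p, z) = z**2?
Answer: 9156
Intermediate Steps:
((f(-3, -3) + 6*(-2)) + 112)*84 = (((-3)**2 + 6*(-2)) + 112)*84 = ((9 - 12) + 112)*84 = (-3 + 112)*84 = 109*84 = 9156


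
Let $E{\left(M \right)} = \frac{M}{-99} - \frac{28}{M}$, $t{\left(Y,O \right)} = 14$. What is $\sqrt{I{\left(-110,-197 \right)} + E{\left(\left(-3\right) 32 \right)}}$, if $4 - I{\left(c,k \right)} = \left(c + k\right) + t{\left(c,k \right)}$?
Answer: $\frac{\sqrt{577434}}{44} \approx 17.27$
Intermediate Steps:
$E{\left(M \right)} = - \frac{28}{M} - \frac{M}{99}$ ($E{\left(M \right)} = M \left(- \frac{1}{99}\right) - \frac{28}{M} = - \frac{M}{99} - \frac{28}{M} = - \frac{28}{M} - \frac{M}{99}$)
$I{\left(c,k \right)} = -10 - c - k$ ($I{\left(c,k \right)} = 4 - \left(\left(c + k\right) + 14\right) = 4 - \left(14 + c + k\right) = -10 - c - k$)
$\sqrt{I{\left(-110,-197 \right)} + E{\left(\left(-3\right) 32 \right)}} = \sqrt{\left(-10 - -110 - -197\right) - \left(- \frac{7}{24} + \frac{1}{99} \left(-3\right) 32\right)} = \sqrt{\left(-10 + 110 + 197\right) - \left(- \frac{32}{33} + \frac{28}{-96}\right)} = \sqrt{297 + \left(\left(-28\right) \left(- \frac{1}{96}\right) + \frac{32}{33}\right)} = \sqrt{297 + \left(\frac{7}{24} + \frac{32}{33}\right)} = \sqrt{297 + \frac{111}{88}} = \sqrt{\frac{26247}{88}} = \frac{\sqrt{577434}}{44}$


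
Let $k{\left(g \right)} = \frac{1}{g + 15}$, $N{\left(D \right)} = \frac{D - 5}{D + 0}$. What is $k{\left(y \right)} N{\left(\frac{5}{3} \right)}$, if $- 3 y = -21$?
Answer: $- \frac{1}{11} \approx -0.090909$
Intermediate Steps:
$y = 7$ ($y = \left(- \frac{1}{3}\right) \left(-21\right) = 7$)
$N{\left(D \right)} = \frac{-5 + D}{D}$
$k{\left(g \right)} = \frac{1}{15 + g}$
$k{\left(y \right)} N{\left(\frac{5}{3} \right)} = \frac{\frac{1}{5 \cdot \frac{1}{3}} \left(-5 + \frac{5}{3}\right)}{15 + 7} = \frac{\frac{1}{5 \cdot \frac{1}{3}} \left(-5 + 5 \cdot \frac{1}{3}\right)}{22} = \frac{\frac{1}{\frac{5}{3}} \left(-5 + \frac{5}{3}\right)}{22} = \frac{\frac{3}{5} \left(- \frac{10}{3}\right)}{22} = \frac{1}{22} \left(-2\right) = - \frac{1}{11}$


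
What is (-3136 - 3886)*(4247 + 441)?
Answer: -32919136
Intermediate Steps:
(-3136 - 3886)*(4247 + 441) = -7022*4688 = -32919136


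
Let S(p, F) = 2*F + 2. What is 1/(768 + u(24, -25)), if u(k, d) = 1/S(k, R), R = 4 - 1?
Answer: 8/6145 ≈ 0.0013019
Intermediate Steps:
R = 3
S(p, F) = 2 + 2*F
u(k, d) = ⅛ (u(k, d) = 1/(2 + 2*3) = 1/(2 + 6) = 1/8 = ⅛)
1/(768 + u(24, -25)) = 1/(768 + ⅛) = 1/(6145/8) = 8/6145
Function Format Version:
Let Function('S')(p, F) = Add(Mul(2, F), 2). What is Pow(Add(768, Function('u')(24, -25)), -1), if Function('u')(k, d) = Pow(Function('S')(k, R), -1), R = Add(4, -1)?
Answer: Rational(8, 6145) ≈ 0.0013019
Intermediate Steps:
R = 3
Function('S')(p, F) = Add(2, Mul(2, F))
Function('u')(k, d) = Rational(1, 8) (Function('u')(k, d) = Pow(Add(2, Mul(2, 3)), -1) = Pow(Add(2, 6), -1) = Pow(8, -1) = Rational(1, 8))
Pow(Add(768, Function('u')(24, -25)), -1) = Pow(Add(768, Rational(1, 8)), -1) = Pow(Rational(6145, 8), -1) = Rational(8, 6145)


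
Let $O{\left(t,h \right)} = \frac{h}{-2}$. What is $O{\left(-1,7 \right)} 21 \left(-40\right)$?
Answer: $2940$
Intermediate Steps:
$O{\left(t,h \right)} = - \frac{h}{2}$ ($O{\left(t,h \right)} = h \left(- \frac{1}{2}\right) = - \frac{h}{2}$)
$O{\left(-1,7 \right)} 21 \left(-40\right) = \left(- \frac{1}{2}\right) 7 \cdot 21 \left(-40\right) = \left(- \frac{7}{2}\right) 21 \left(-40\right) = \left(- \frac{147}{2}\right) \left(-40\right) = 2940$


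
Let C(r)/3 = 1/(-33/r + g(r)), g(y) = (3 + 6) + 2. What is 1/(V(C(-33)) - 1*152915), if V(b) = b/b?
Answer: -1/152914 ≈ -6.5396e-6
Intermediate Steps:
g(y) = 11 (g(y) = 9 + 2 = 11)
C(r) = 3/(11 - 33/r) (C(r) = 3/(-33/r + 11) = 3/(11 - 33/r))
V(b) = 1
1/(V(C(-33)) - 1*152915) = 1/(1 - 1*152915) = 1/(1 - 152915) = 1/(-152914) = -1/152914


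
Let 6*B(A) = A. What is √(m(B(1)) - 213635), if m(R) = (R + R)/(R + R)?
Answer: I*√213634 ≈ 462.21*I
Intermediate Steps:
B(A) = A/6
m(R) = 1 (m(R) = (2*R)/((2*R)) = (2*R)*(1/(2*R)) = 1)
√(m(B(1)) - 213635) = √(1 - 213635) = √(-213634) = I*√213634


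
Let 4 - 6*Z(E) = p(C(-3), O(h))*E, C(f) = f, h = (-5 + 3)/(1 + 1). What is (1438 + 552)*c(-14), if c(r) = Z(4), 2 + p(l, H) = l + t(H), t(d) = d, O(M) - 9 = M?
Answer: -7960/3 ≈ -2653.3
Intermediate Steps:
h = -1 (h = -2/2 = -2*½ = -1)
O(M) = 9 + M
p(l, H) = -2 + H + l (p(l, H) = -2 + (l + H) = -2 + (H + l) = -2 + H + l)
Z(E) = ⅔ - E/2 (Z(E) = ⅔ - (-2 + (9 - 1) - 3)*E/6 = ⅔ - (-2 + 8 - 3)*E/6 = ⅔ - E/2)
c(r) = -4/3 (c(r) = ⅔ - ½*4 = ⅔ - 2 = -4/3)
(1438 + 552)*c(-14) = (1438 + 552)*(-4/3) = 1990*(-4/3) = -7960/3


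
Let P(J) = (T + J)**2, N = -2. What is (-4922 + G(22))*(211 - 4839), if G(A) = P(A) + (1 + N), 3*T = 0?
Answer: 20543692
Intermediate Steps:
T = 0 (T = (1/3)*0 = 0)
P(J) = J**2 (P(J) = (0 + J)**2 = J**2)
G(A) = -1 + A**2 (G(A) = A**2 + (1 - 2) = A**2 - 1 = -1 + A**2)
(-4922 + G(22))*(211 - 4839) = (-4922 + (-1 + 22**2))*(211 - 4839) = (-4922 + (-1 + 484))*(-4628) = (-4922 + 483)*(-4628) = -4439*(-4628) = 20543692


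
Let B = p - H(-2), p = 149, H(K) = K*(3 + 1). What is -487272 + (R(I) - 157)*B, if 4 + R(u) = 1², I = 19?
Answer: -512392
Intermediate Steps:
H(K) = 4*K (H(K) = K*4 = 4*K)
R(u) = -3 (R(u) = -4 + 1² = -4 + 1 = -3)
B = 157 (B = 149 - 4*(-2) = 149 - 1*(-8) = 149 + 8 = 157)
-487272 + (R(I) - 157)*B = -487272 + (-3 - 157)*157 = -487272 - 160*157 = -487272 - 25120 = -512392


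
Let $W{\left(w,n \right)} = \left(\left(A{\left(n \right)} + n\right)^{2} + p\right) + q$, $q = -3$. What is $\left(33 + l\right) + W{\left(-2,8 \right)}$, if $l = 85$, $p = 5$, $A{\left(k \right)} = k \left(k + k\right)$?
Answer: $18616$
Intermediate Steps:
$A{\left(k \right)} = 2 k^{2}$ ($A{\left(k \right)} = k 2 k = 2 k^{2}$)
$W{\left(w,n \right)} = 2 + \left(n + 2 n^{2}\right)^{2}$ ($W{\left(w,n \right)} = \left(\left(2 n^{2} + n\right)^{2} + 5\right) - 3 = \left(\left(n + 2 n^{2}\right)^{2} + 5\right) - 3 = \left(5 + \left(n + 2 n^{2}\right)^{2}\right) - 3 = 2 + \left(n + 2 n^{2}\right)^{2}$)
$\left(33 + l\right) + W{\left(-2,8 \right)} = \left(33 + 85\right) + \left(2 + 8^{2} \left(1 + 2 \cdot 8\right)^{2}\right) = 118 + \left(2 + 64 \left(1 + 16\right)^{2}\right) = 118 + \left(2 + 64 \cdot 17^{2}\right) = 118 + \left(2 + 64 \cdot 289\right) = 118 + \left(2 + 18496\right) = 118 + 18498 = 18616$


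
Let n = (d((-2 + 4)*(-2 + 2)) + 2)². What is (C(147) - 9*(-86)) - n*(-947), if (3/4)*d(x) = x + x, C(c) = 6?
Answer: 4568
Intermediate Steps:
d(x) = 8*x/3 (d(x) = 4*(x + x)/3 = 4*(2*x)/3 = 8*x/3)
n = 4 (n = (8*((-2 + 4)*(-2 + 2))/3 + 2)² = (8*(2*0)/3 + 2)² = ((8/3)*0 + 2)² = (0 + 2)² = 2² = 4)
(C(147) - 9*(-86)) - n*(-947) = (6 - 9*(-86)) - 4*(-947) = (6 - 1*(-774)) - 1*(-3788) = (6 + 774) + 3788 = 780 + 3788 = 4568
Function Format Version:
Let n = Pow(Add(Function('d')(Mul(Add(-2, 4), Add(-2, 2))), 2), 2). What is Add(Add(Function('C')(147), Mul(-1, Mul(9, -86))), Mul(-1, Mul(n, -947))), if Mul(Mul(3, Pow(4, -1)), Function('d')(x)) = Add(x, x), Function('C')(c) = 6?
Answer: 4568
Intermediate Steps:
Function('d')(x) = Mul(Rational(8, 3), x) (Function('d')(x) = Mul(Rational(4, 3), Add(x, x)) = Mul(Rational(4, 3), Mul(2, x)) = Mul(Rational(8, 3), x))
n = 4 (n = Pow(Add(Mul(Rational(8, 3), Mul(Add(-2, 4), Add(-2, 2))), 2), 2) = Pow(Add(Mul(Rational(8, 3), Mul(2, 0)), 2), 2) = Pow(Add(Mul(Rational(8, 3), 0), 2), 2) = Pow(Add(0, 2), 2) = Pow(2, 2) = 4)
Add(Add(Function('C')(147), Mul(-1, Mul(9, -86))), Mul(-1, Mul(n, -947))) = Add(Add(6, Mul(-1, Mul(9, -86))), Mul(-1, Mul(4, -947))) = Add(Add(6, Mul(-1, -774)), Mul(-1, -3788)) = Add(Add(6, 774), 3788) = Add(780, 3788) = 4568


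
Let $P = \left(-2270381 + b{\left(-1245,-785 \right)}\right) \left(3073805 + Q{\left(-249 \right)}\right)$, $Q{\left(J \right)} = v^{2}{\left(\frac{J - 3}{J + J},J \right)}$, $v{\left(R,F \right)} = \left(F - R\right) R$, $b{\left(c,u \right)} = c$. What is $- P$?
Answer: $\frac{333097920710697050314}{47458321} \approx 7.0187 \cdot 10^{12}$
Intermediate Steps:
$v{\left(R,F \right)} = R \left(F - R\right)$
$Q{\left(J \right)} = \frac{\left(-3 + J\right)^{2} \left(J - \frac{-3 + J}{2 J}\right)^{2}}{4 J^{2}}$ ($Q{\left(J \right)} = \left(\frac{J - 3}{J + J} \left(J - \frac{J - 3}{J + J}\right)\right)^{2} = \left(\frac{-3 + J}{2 J} \left(J - \frac{-3 + J}{2 J}\right)\right)^{2} = \left(\frac{\left(-3 + J\right) \left(J - \frac{-3 + J}{2 J}\right)}{2 J}\right)^{2} = \frac{\left(-3 + J\right)^{2} \left(J - \frac{-3 + J}{2 J}\right)^{2}}{4 J^{2}}$)
$P = - \frac{333097920710697050314}{47458321}$ ($P = \left(-2270381 - 1245\right) \left(3073805 + \frac{\left(-3 - 249\right)^{2} \left(3 - -249 + 2 \left(-249\right)^{2}\right)^{2}}{16 \cdot 3844124001}\right) = - 2271626 \left(3073805 + \frac{1}{16} \cdot \frac{1}{3844124001} \left(-252\right)^{2} \left(3 + 249 + 2 \cdot 62001\right)^{2}\right) = - 2271626 \left(3073805 + \frac{1}{16} \cdot \frac{1}{3844124001} \cdot 63504 \left(3 + 249 + 124002\right)^{2}\right) = - 2271626 \left(3073805 + \frac{1}{16} \cdot \frac{1}{3844124001} \cdot 63504 \cdot 124254^{2}\right) = - 2271626 \left(3073805 + \frac{1}{16} \cdot \frac{1}{3844124001} \cdot 63504 \cdot 15439056516\right) = - 2271626 \left(3073805 + \frac{756513769284}{47458321}\right) = \left(-2271626\right) \frac{146634138150689}{47458321} = - \frac{333097920710697050314}{47458321} \approx -7.0187 \cdot 10^{12}$)
$- P = \left(-1\right) \left(- \frac{333097920710697050314}{47458321}\right) = \frac{333097920710697050314}{47458321}$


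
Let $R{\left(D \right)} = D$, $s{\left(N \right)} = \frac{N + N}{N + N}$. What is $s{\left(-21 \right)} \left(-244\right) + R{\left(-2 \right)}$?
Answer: $-246$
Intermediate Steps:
$s{\left(N \right)} = 1$ ($s{\left(N \right)} = \frac{2 N}{2 N} = 2 N \frac{1}{2 N} = 1$)
$s{\left(-21 \right)} \left(-244\right) + R{\left(-2 \right)} = 1 \left(-244\right) - 2 = -244 - 2 = -246$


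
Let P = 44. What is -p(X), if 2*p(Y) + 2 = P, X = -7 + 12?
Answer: -21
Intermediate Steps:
X = 5
p(Y) = 21 (p(Y) = -1 + (½)*44 = -1 + 22 = 21)
-p(X) = -1*21 = -21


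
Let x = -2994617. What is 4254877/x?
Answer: -4254877/2994617 ≈ -1.4208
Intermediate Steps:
4254877/x = 4254877/(-2994617) = 4254877*(-1/2994617) = -4254877/2994617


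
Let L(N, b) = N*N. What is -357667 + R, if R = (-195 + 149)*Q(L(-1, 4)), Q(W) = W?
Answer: -357713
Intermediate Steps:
L(N, b) = N**2
R = -46 (R = (-195 + 149)*(-1)**2 = -46*1 = -46)
-357667 + R = -357667 - 46 = -357713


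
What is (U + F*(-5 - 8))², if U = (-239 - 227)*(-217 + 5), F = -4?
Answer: 9770136336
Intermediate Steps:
U = 98792 (U = -466*(-212) = 98792)
(U + F*(-5 - 8))² = (98792 - 4*(-5 - 8))² = (98792 - 4*(-13))² = (98792 + 52)² = 98844² = 9770136336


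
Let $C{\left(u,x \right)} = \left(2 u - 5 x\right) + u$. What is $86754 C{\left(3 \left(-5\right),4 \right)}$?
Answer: $-5639010$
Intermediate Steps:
$C{\left(u,x \right)} = - 5 x + 3 u$ ($C{\left(u,x \right)} = \left(- 5 x + 2 u\right) + u = - 5 x + 3 u$)
$86754 C{\left(3 \left(-5\right),4 \right)} = 86754 \left(\left(-5\right) 4 + 3 \cdot 3 \left(-5\right)\right) = 86754 \left(-20 + 3 \left(-15\right)\right) = 86754 \left(-20 - 45\right) = 86754 \left(-65\right) = -5639010$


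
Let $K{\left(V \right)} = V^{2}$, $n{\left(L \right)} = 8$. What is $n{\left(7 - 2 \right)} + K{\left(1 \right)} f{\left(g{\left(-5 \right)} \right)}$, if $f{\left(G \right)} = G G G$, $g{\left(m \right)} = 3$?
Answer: $35$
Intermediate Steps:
$f{\left(G \right)} = G^{3}$ ($f{\left(G \right)} = G^{2} G = G^{3}$)
$n{\left(7 - 2 \right)} + K{\left(1 \right)} f{\left(g{\left(-5 \right)} \right)} = 8 + 1^{2} \cdot 3^{3} = 8 + 1 \cdot 27 = 8 + 27 = 35$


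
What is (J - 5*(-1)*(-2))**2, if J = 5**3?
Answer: 13225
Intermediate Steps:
J = 125
(J - 5*(-1)*(-2))**2 = (125 - 5*(-1)*(-2))**2 = (125 + 5*(-2))**2 = (125 - 10)**2 = 115**2 = 13225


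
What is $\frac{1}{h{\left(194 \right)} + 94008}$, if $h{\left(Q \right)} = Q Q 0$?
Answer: $\frac{1}{94008} \approx 1.0637 \cdot 10^{-5}$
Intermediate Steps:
$h{\left(Q \right)} = 0$ ($h{\left(Q \right)} = Q^{2} \cdot 0 = 0$)
$\frac{1}{h{\left(194 \right)} + 94008} = \frac{1}{0 + 94008} = \frac{1}{94008}$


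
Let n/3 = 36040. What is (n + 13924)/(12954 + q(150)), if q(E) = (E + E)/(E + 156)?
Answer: 1556061/165176 ≈ 9.4206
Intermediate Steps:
q(E) = 2*E/(156 + E) (q(E) = (2*E)/(156 + E) = 2*E/(156 + E))
n = 108120 (n = 3*36040 = 108120)
(n + 13924)/(12954 + q(150)) = (108120 + 13924)/(12954 + 2*150/(156 + 150)) = 122044/(12954 + 2*150/306) = 122044/(12954 + 2*150*(1/306)) = 122044/(12954 + 50/51) = 122044/(660704/51) = 122044*(51/660704) = 1556061/165176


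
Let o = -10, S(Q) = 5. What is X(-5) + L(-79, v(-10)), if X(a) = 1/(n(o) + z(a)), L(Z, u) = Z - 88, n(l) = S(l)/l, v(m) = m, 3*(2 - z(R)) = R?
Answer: -3167/19 ≈ -166.68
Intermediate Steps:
z(R) = 2 - R/3
n(l) = 5/l
L(Z, u) = -88 + Z
X(a) = 1/(3/2 - a/3) (X(a) = 1/(5/(-10) + (2 - a/3)) = 1/(5*(-⅒) + (2 - a/3)) = 1/(-½ + (2 - a/3)) = 1/(3/2 - a/3))
X(-5) + L(-79, v(-10)) = 6/(9 - 2*(-5)) + (-88 - 79) = 6/(9 + 10) - 167 = 6/19 - 167 = -3167/19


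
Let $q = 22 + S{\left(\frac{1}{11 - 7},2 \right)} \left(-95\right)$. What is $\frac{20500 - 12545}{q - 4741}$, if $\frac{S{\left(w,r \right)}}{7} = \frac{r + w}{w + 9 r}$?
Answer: $- \frac{580715}{350472} \approx -1.657$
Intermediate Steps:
$S{\left(w,r \right)} = \frac{7 \left(r + w\right)}{w + 9 r}$ ($S{\left(w,r \right)} = 7 \frac{r + w}{w + 9 r} = \frac{7 \left(r + w\right)}{w + 9 r}$)
$q = - \frac{4379}{73}$ ($q = 22 + \frac{7 \left(2 + \frac{1}{11 - 7}\right)}{\frac{1}{11 - 7} + 9 \cdot 2} \left(-95\right) = 22 + \frac{7 \left(2 + \frac{1}{4}\right)}{\frac{1}{4} + 18} \left(-95\right) = 22 + 7 \frac{1}{\frac{73}{4}} \cdot \frac{9}{4} \left(-95\right) = 22 + 7 \cdot \frac{4}{73} \cdot \frac{9}{4} \left(-95\right) = 22 + \frac{63}{73} \left(-95\right) = 22 - \frac{5985}{73} = - \frac{4379}{73} \approx -59.986$)
$\frac{20500 - 12545}{q - 4741} = \frac{20500 - 12545}{- \frac{4379}{73} - 4741} = \frac{7955}{- \frac{350472}{73}} = 7955 \left(- \frac{73}{350472}\right) = - \frac{580715}{350472}$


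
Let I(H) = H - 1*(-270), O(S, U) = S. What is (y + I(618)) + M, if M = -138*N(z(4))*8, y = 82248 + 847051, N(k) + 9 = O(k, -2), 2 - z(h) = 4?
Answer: 942331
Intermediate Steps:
I(H) = 270 + H (I(H) = H + 270 = 270 + H)
z(h) = -2 (z(h) = 2 - 1*4 = 2 - 4 = -2)
N(k) = -9 + k
y = 929299
M = 12144 (M = -138*(-9 - 2)*8 = -138*(-11)*8 = 1518*8 = 12144)
(y + I(618)) + M = (929299 + (270 + 618)) + 12144 = (929299 + 888) + 12144 = 930187 + 12144 = 942331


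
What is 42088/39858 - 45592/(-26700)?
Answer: 122539814/44342025 ≈ 2.7635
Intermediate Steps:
42088/39858 - 45592/(-26700) = 42088*(1/39858) - 45592*(-1/26700) = 21044/19929 + 11398/6675 = 122539814/44342025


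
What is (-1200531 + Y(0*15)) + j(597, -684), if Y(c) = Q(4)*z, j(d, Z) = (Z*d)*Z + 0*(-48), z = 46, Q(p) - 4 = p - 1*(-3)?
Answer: 278110007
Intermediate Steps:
Q(p) = 7 + p (Q(p) = 4 + (p - 1*(-3)) = 4 + (p + 3) = 4 + (3 + p) = 7 + p)
j(d, Z) = d*Z² (j(d, Z) = d*Z² + 0 = d*Z²)
Y(c) = 506 (Y(c) = (7 + 4)*46 = 11*46 = 506)
(-1200531 + Y(0*15)) + j(597, -684) = (-1200531 + 506) + 597*(-684)² = -1200025 + 597*467856 = -1200025 + 279310032 = 278110007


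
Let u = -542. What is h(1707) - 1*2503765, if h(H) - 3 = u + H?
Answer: -2502597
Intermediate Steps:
h(H) = -539 + H (h(H) = 3 + (-542 + H) = -539 + H)
h(1707) - 1*2503765 = (-539 + 1707) - 1*2503765 = 1168 - 2503765 = -2502597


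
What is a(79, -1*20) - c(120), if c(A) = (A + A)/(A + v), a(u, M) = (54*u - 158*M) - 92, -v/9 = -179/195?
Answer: 20375986/2779 ≈ 7332.1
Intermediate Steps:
v = 537/65 (v = -(-1611)/195 = -9*(-179/195) = 537/65 ≈ 8.2615)
a(u, M) = -92 - 158*M + 54*u (a(u, M) = (-158*M + 54*u) - 92 = -92 - 158*M + 54*u)
c(A) = 2*A/(537/65 + A) (c(A) = (A + A)/(A + 537/65) = (2*A)/(537/65 + A) = 2*A/(537/65 + A))
a(79, -1*20) - c(120) = (-92 - (-158)*20 + 54*79) - 130*120/(537 + 65*120) = (-92 - 158*(-20) + 4266) - 130*120/(537 + 7800) = (-92 + 3160 + 4266) - 130*120/8337 = 7334 - 130*120/8337 = 7334 - 1*5200/2779 = 7334 - 5200/2779 = 20375986/2779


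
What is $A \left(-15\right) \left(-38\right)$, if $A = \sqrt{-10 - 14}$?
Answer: $1140 i \sqrt{6} \approx 2792.4 i$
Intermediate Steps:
$A = 2 i \sqrt{6}$ ($A = \sqrt{-24} = 2 i \sqrt{6} \approx 4.899 i$)
$A \left(-15\right) \left(-38\right) = 2 i \sqrt{6} \left(-15\right) \left(-38\right) = - 30 i \sqrt{6} \left(-38\right) = 1140 i \sqrt{6}$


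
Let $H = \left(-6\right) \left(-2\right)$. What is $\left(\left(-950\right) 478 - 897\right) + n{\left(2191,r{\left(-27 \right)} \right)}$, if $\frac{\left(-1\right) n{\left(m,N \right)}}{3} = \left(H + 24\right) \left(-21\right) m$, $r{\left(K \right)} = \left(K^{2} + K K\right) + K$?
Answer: $4514191$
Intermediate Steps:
$H = 12$
$r{\left(K \right)} = K + 2 K^{2}$ ($r{\left(K \right)} = \left(K^{2} + K^{2}\right) + K = 2 K^{2} + K = K + 2 K^{2}$)
$n{\left(m,N \right)} = 2268 m$ ($n{\left(m,N \right)} = - 3 \left(12 + 24\right) \left(-21\right) m = - 3 \cdot 36 \left(-21\right) m = - 3 \left(- 756 m\right) = 2268 m$)
$\left(\left(-950\right) 478 - 897\right) + n{\left(2191,r{\left(-27 \right)} \right)} = \left(\left(-950\right) 478 - 897\right) + 2268 \cdot 2191 = \left(-454100 - 897\right) + 4969188 = -454997 + 4969188 = 4514191$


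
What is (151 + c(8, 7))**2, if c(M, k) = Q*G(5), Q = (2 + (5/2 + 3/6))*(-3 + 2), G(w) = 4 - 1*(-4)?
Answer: 12321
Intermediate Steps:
G(w) = 8 (G(w) = 4 + 4 = 8)
Q = -5 (Q = (2 + (5*(1/2) + 3*(1/6)))*(-1) = (2 + (5/2 + 1/2))*(-1) = (2 + 3)*(-1) = 5*(-1) = -5)
c(M, k) = -40 (c(M, k) = -5*8 = -40)
(151 + c(8, 7))**2 = (151 - 40)**2 = 111**2 = 12321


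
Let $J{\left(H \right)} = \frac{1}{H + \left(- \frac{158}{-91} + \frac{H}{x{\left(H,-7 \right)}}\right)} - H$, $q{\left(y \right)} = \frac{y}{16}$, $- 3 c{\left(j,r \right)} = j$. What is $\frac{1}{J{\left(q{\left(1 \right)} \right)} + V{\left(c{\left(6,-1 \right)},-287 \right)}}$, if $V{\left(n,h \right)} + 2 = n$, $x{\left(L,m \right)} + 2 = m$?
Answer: $- \frac{46960}{164567} \approx -0.28536$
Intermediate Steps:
$x{\left(L,m \right)} = -2 + m$
$c{\left(j,r \right)} = - \frac{j}{3}$
$q{\left(y \right)} = \frac{y}{16}$ ($q{\left(y \right)} = y \frac{1}{16} = \frac{y}{16}$)
$V{\left(n,h \right)} = -2 + n$
$J{\left(H \right)} = \frac{1}{\frac{158}{91} + \frac{8 H}{9}} - H$ ($J{\left(H \right)} = \frac{1}{H + \left(- \frac{158}{-91} + \frac{H}{-2 - 7}\right)} - H = \frac{1}{H + \left(\left(-158\right) \left(- \frac{1}{91}\right) + \frac{H}{-9}\right)} - H = \frac{1}{H + \left(\frac{158}{91} + H \left(- \frac{1}{9}\right)\right)} - H = \frac{1}{H - \left(- \frac{158}{91} + \frac{H}{9}\right)} - H = \frac{1}{\frac{158}{91} + \frac{8 H}{9}} - H$)
$\frac{1}{J{\left(q{\left(1 \right)} \right)} + V{\left(c{\left(6,-1 \right)},-287 \right)}} = \frac{1}{\frac{819 - 1422 \cdot \frac{1}{16} \cdot 1 - 728 \left(\frac{1}{16} \cdot 1\right)^{2}}{2 \left(711 + 364 \cdot \frac{1}{16} \cdot 1\right)} - 4} = \frac{1}{\frac{819 - \frac{711}{8} - \frac{728}{256}}{2 \left(711 + 364 \cdot \frac{1}{16}\right)} - 4} = \frac{1}{\frac{819 - \frac{711}{8} - \frac{91}{32}}{2 \left(711 + \frac{91}{4}\right)} - 4} = \frac{1}{\frac{819 - \frac{711}{8} - \frac{91}{32}}{2 \cdot \frac{2935}{4}} - 4} = \frac{1}{\frac{1}{2} \cdot \frac{4}{2935} \cdot \frac{23273}{32} - 4} = \frac{1}{\frac{23273}{46960} - 4} = \frac{1}{- \frac{164567}{46960}} = - \frac{46960}{164567}$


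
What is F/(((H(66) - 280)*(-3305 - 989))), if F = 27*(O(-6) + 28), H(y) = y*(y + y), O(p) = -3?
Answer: -675/36207008 ≈ -1.8643e-5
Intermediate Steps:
H(y) = 2*y² (H(y) = y*(2*y) = 2*y²)
F = 675 (F = 27*(-3 + 28) = 27*25 = 675)
F/(((H(66) - 280)*(-3305 - 989))) = 675/(((2*66² - 280)*(-3305 - 989))) = 675/(((2*4356 - 280)*(-4294))) = 675/(((8712 - 280)*(-4294))) = 675/((8432*(-4294))) = 675/(-36207008) = 675*(-1/36207008) = -675/36207008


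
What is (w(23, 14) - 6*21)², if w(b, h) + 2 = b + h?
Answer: 8281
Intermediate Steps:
w(b, h) = -2 + b + h (w(b, h) = -2 + (b + h) = -2 + b + h)
(w(23, 14) - 6*21)² = ((-2 + 23 + 14) - 6*21)² = (35 - 126)² = (-91)² = 8281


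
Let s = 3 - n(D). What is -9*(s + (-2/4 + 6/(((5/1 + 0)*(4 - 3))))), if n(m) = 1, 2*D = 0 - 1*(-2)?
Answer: -243/10 ≈ -24.300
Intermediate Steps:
D = 1 (D = (0 - 1*(-2))/2 = (0 + 2)/2 = (½)*2 = 1)
s = 2 (s = 3 - 1*1 = 3 - 1 = 2)
-9*(s + (-2/4 + 6/(((5/1 + 0)*(4 - 3))))) = -9*(2 + (-2/4 + 6/(((5/1 + 0)*(4 - 3))))) = -9*(2 + (-2*¼ + 6/(((5*1 + 0)*1)))) = -9*(2 + (-½ + 6/(((5 + 0)*1)))) = -9*(2 + (-½ + 6/((5*1)))) = -9*(2 + (-½ + 6/5)) = -9*(2 + 7/10) = -9*27/10 = -243/10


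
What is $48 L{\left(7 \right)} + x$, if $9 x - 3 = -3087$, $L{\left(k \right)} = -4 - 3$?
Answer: $- \frac{2036}{3} \approx -678.67$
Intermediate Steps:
$L{\left(k \right)} = -7$ ($L{\left(k \right)} = -4 - 3 = -7$)
$x = - \frac{1028}{3}$ ($x = \frac{1}{3} + \frac{1}{9} \left(-3087\right) = \frac{1}{3} - 343 = - \frac{1028}{3} \approx -342.67$)
$48 L{\left(7 \right)} + x = 48 \left(-7\right) - \frac{1028}{3} = -336 - \frac{1028}{3} = - \frac{2036}{3}$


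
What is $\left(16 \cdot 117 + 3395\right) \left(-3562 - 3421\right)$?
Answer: $-36779461$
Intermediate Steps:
$\left(16 \cdot 117 + 3395\right) \left(-3562 - 3421\right) = \left(1872 + 3395\right) \left(-6983\right) = 5267 \left(-6983\right) = -36779461$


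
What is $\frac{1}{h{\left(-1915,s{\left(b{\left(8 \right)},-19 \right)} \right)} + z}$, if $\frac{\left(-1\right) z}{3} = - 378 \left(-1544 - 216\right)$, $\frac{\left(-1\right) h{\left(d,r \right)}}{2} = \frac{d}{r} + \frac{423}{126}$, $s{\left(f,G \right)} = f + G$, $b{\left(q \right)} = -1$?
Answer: $- \frac{14}{27944535} \approx -5.0099 \cdot 10^{-7}$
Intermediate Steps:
$s{\left(f,G \right)} = G + f$
$h{\left(d,r \right)} = - \frac{47}{7} - \frac{2 d}{r}$ ($h{\left(d,r \right)} = - 2 \left(\frac{d}{r} + \frac{423}{126}\right) = - 2 \left(\frac{d}{r} + 423 \cdot \frac{1}{126}\right) = - 2 \left(\frac{d}{r} + \frac{47}{14}\right) = - 2 \left(\frac{47}{14} + \frac{d}{r}\right) = - \frac{47}{7} - \frac{2 d}{r}$)
$z = -1995840$ ($z = - 3 \left(- 378 \left(-1544 - 216\right)\right) = - 3 \left(\left(-378\right) \left(-1760\right)\right) = \left(-3\right) 665280 = -1995840$)
$\frac{1}{h{\left(-1915,s{\left(b{\left(8 \right)},-19 \right)} \right)} + z} = \frac{1}{\left(- \frac{47}{7} - - \frac{3830}{-19 - 1}\right) - 1995840} = \frac{1}{\left(- \frac{47}{7} - - \frac{3830}{-20}\right) - 1995840} = \frac{1}{\left(- \frac{47}{7} - \left(-3830\right) \left(- \frac{1}{20}\right)\right) - 1995840} = \frac{1}{\left(- \frac{47}{7} - \frac{383}{2}\right) - 1995840} = \frac{1}{- \frac{2775}{14} - 1995840} = \frac{1}{- \frac{27944535}{14}} = - \frac{14}{27944535}$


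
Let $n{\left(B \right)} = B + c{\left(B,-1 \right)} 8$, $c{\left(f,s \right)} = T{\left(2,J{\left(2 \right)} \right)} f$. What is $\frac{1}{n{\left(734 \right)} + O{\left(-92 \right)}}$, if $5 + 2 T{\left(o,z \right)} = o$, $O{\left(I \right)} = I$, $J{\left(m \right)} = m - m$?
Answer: $- \frac{1}{8166} \approx -0.00012246$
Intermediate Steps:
$J{\left(m \right)} = 0$
$T{\left(o,z \right)} = - \frac{5}{2} + \frac{o}{2}$
$c{\left(f,s \right)} = - \frac{3 f}{2}$ ($c{\left(f,s \right)} = \left(- \frac{5}{2} + \frac{1}{2} \cdot 2\right) f = \left(- \frac{5}{2} + 1\right) f = - \frac{3 f}{2}$)
$n{\left(B \right)} = - 11 B$ ($n{\left(B \right)} = B + - \frac{3 B}{2} \cdot 8 = B - 12 B = - 11 B$)
$\frac{1}{n{\left(734 \right)} + O{\left(-92 \right)}} = \frac{1}{\left(-11\right) 734 - 92} = \frac{1}{-8074 - 92} = \frac{1}{-8166} = - \frac{1}{8166}$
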